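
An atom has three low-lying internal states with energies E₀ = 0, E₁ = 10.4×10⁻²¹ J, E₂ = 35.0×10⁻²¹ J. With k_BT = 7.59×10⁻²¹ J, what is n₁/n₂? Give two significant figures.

26

n₁/n₂ = exp[−(E₁−E₂)/kT] = exp(−(-24.6 ×10⁻²¹ J)/(7.59 ×10⁻²¹ J)) = exp(3.241) = 26.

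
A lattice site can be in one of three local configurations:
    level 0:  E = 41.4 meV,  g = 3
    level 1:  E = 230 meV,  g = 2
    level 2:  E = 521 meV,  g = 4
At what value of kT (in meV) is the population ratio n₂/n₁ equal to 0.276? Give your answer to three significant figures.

147 meV

n₂/n₁ = (g₂/g₁) exp[−(E₂−E₁)/kT] = 0.276.
⇒ (E₂−E₁)/kT = ln((4/2)/0.276) = ln(7.2464) = 1.9805.
kT = 291 meV / 1.9805 = 147 meV.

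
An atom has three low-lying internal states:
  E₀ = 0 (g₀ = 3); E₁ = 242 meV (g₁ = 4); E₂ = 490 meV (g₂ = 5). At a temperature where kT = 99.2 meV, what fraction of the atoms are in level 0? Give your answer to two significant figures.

0.89

Eᵢ/kT = 0, 2.440, 4.940.
Z = Σ gᵢe^(−Eᵢ/kT) = 3·e^(−0) + 4·e^(−2.440) + 5·e^(−4.940) = 3.000 + 0.3486 + 0.03577 = 3.384.
P₀ = g₀ e^(−E₀/kT) / Z = 3.000/3.384 = 0.89.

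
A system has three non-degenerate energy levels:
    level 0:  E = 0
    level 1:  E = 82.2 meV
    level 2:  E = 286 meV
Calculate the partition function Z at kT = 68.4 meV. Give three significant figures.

Eᵢ/kT = 0, 1.2018, 4.1813.
Z = Σ e^(−Eᵢ/kT) = e^(−0) + e^(−1.2018) + e^(−4.1813) = 1.0000 + 0.30065 + 0.015279 = 1.3159.

Z = 1.32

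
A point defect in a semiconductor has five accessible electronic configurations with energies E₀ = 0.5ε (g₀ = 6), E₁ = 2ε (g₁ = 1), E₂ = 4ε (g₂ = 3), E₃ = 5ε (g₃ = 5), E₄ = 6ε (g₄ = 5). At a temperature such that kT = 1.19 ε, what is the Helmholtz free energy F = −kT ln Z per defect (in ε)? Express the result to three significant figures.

-1.75 ε

Eᵢ/kT = 0.42017, 1.6807, 3.3613, 4.2017, 5.0420.
Z = Σ gᵢe^(−Eᵢ/kT) = 6·e^(−0.42017) + 1·e^(−1.6807) + 3·e^(−3.3613) + 5·e^(−4.2017) + 5·e^(−5.0420) = 3.9416 + 0.18624 + 0.10407 + 0.074851 + 0.032304 = 4.3391.
F = −kT ln Z = −1.19 × ln(4.3391) = −1.19 × 1.4677 = -1.75 ε.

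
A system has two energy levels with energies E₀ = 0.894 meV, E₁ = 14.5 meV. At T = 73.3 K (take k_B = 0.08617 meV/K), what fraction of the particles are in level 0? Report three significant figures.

k_BT = 0.08617 × 73.3 K = 6.3163 meV.
Eᵢ/kT = 0.14154, 2.2956.
Z = Σ e^(−Eᵢ/kT) = e^(−0.14154) + e^(−2.2956) = 0.86802 + 0.10070 = 0.96872.
P₀ = e^(−E₀/kT) / Z = 0.86802/0.96872 = 0.896.

0.896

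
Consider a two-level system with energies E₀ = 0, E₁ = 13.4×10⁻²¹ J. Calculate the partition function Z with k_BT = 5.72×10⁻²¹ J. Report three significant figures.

Z = 1.10

Eᵢ/kT = 0, 2.3427.
Z = Σ e^(−Eᵢ/kT) = e^(−0) + e^(−2.3427) = 1.0000 + 0.096068 = 1.0961.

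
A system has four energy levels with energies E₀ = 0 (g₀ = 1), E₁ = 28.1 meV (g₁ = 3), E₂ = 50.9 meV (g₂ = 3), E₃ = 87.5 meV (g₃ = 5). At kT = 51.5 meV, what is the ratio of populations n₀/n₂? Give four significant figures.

0.8956

n₀/n₂ = (g₀/g₂) exp[−(E₀−E₂)/kT] = (1/3) × exp(−(-50.9 meV)/(51.5 meV)) = (1/3) × exp(0.988350) = 0.8956.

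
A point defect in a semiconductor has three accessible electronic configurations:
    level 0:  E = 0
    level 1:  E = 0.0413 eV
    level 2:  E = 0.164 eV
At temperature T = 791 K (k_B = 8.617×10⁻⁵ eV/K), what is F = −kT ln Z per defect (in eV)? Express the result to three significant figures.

k_BT = 8.617×10⁻⁵ × 791 K = 0.068160 eV.
Eᵢ/kT = 0, 0.60593, 2.4061.
Z = Σ e^(−Eᵢ/kT) = e^(−0) + e^(−0.60593) + e^(−2.4061) = 1.0000 + 0.54557 + 0.090166 = 1.6357.
F = −kT ln Z = −0.068160 × ln(1.6357) = −0.068160 × 0.49207 = -0.0335 eV.

-0.0335 eV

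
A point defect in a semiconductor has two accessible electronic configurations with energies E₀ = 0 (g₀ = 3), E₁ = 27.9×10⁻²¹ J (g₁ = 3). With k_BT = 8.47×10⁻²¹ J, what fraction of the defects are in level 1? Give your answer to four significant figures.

0.03578

Eᵢ/kT = 0, 3.29398.
Z = Σ gᵢe^(−Eᵢ/kT) = 3·e^(−0) + 3·e^(−3.29398) = 3.00000 + 0.111318 = 3.11132.
P₁ = g₁ e^(−E₁/kT) / Z = 0.111318/3.11132 = 0.03578.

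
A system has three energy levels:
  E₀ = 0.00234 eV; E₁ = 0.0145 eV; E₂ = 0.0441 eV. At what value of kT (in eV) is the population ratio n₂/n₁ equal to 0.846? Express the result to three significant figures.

0.177 eV

n₂/n₁ = exp[−(E₂−E₁)/kT] = 0.846.
⇒ (E₂−E₁)/kT = ln(1/0.846) = ln(1.1820) = 0.16721.
kT = 0.0296 eV / 0.16721 = 0.177 eV.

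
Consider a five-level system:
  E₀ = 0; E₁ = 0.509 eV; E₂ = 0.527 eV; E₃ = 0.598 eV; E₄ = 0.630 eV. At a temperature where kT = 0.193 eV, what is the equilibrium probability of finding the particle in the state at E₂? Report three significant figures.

Eᵢ/kT = 0, 2.6373, 2.7306, 3.0984, 3.2642.
Z = Σ e^(−Eᵢ/kT) = e^(−0) + e^(−2.6373) + e^(−2.7306) + e^(−3.0984) + e^(−3.2642) = 1.0000 + 0.071554 + 0.065180 + 0.045121 + 0.038228 = 1.2201.
P₂ = e^(−E₂/kT) / Z = 0.065180/1.2201 = 0.0534.

0.0534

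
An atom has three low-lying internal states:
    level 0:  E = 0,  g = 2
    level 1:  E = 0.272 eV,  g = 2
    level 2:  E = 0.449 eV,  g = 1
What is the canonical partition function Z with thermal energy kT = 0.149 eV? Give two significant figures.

Eᵢ/kT = 0, 1.826, 3.013.
Z = Σ gᵢe^(−Eᵢ/kT) = 2·e^(−0) + 2·e^(−1.826) + 1·e^(−3.013) = 2.000 + 0.3221 + 0.04914 = 2.371.

Z = 2.4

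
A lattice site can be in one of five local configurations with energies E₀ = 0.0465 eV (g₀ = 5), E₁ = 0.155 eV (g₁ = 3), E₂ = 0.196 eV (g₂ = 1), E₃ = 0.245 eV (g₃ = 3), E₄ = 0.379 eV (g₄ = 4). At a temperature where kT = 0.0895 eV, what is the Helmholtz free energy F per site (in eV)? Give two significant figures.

Eᵢ/kT = 0.5196, 1.732, 2.190, 2.737, 4.235.
Z = Σ gᵢe^(−Eᵢ/kT) = 5·e^(−0.5196) + 3·e^(−1.732) + 1·e^(−2.190) + 3·e^(−2.737) + 4·e^(−4.235) = 2.974 + 0.5308 + 0.1119 + 0.1943 + 0.05792 = 3.869.
F = −kT ln Z = −0.0895 × ln(3.869) = −0.0895 × 1.353 = -0.12 eV.

-0.12 eV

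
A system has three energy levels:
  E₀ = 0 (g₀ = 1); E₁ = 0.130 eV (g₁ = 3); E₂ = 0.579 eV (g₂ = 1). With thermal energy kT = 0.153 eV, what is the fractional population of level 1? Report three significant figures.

Eᵢ/kT = 0, 0.84967, 3.7843.
Z = Σ gᵢe^(−Eᵢ/kT) = 1·e^(−0) + 3·e^(−0.84967) + 1·e^(−3.7843) = 1.0000 + 1.2827 + 0.022725 = 2.3054.
P₁ = g₁ e^(−E₁/kT) / Z = 1.2827/2.3054 = 0.556.

0.556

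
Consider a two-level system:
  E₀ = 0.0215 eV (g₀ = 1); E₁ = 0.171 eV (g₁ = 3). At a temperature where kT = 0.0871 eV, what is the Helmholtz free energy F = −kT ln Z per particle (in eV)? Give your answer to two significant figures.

Eᵢ/kT = 0.2468, 1.963.
Z = Σ gᵢe^(−Eᵢ/kT) = 1·e^(−0.2468) + 3·e^(−1.963) = 0.7813 + 0.4213 = 1.203.
F = −kT ln Z = −0.0871 × ln(1.203) = −0.0871 × 0.1848 = -0.016 eV.

-0.016 eV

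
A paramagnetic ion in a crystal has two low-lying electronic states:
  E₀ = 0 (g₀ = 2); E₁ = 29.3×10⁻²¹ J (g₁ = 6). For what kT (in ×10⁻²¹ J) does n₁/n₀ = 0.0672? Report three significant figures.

n₁/n₀ = (g₁/g₀) exp[−(E₁−E₀)/kT] = 0.0672.
⇒ (E₁−E₀)/kT = ln((6/2)/0.0672) = ln(44.643) = 3.7987.
kT = 29.3 ×10⁻²¹ J / 3.7987 = 7.71 ×10⁻²¹ J.

7.71 ×10⁻²¹ J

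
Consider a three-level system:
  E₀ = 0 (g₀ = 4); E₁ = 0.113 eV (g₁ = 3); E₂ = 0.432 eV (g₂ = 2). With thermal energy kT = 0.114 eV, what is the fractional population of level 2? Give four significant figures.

0.008765

Eᵢ/kT = 0, 0.991228, 3.78947.
Z = Σ gᵢe^(−Eᵢ/kT) = 4·e^(−0) + 3·e^(−0.991228) + 2·e^(−3.78947) = 4.00000 + 1.11336 + 0.0452152 = 5.15858.
P₂ = g₂ e^(−E₂/kT) / Z = 0.0452152/5.15858 = 0.008765.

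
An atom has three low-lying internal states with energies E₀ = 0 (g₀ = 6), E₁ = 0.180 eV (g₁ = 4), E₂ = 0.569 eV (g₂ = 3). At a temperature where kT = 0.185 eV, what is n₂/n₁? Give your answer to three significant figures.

n₂/n₁ = (g₂/g₁) exp[−(E₂−E₁)/kT] = (3/4) × exp(−(0.389 eV)/(0.185 eV)) = (3/4) × exp(-2.1027) = 0.0916.

0.0916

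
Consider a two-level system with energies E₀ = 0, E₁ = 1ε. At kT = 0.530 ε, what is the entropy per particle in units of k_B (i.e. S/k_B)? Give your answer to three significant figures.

Eᵢ/kT = 0, 1.8868.
Z = Σ e^(−Eᵢ/kT) = e^(−0) + e^(−1.8868) = 1.0000 + 0.15156 = 1.1516.
⟨E⟩ = Σ EᵢPᵢ = 0.13161 ε.
S/k_B = ln Z + ⟨E⟩/kT = ln(1.1516) + 0.13161/0.530 = 0.14115 + 0.24832 = 0.389.

0.389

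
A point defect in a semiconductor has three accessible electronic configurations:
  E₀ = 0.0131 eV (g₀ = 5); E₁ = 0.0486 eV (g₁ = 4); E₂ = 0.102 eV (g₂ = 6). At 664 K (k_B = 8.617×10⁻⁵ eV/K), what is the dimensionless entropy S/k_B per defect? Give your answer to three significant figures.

k_BT = 8.617×10⁻⁵ × 664 K = 0.057217 eV.
Eᵢ/kT = 0.22895, 0.84940, 1.7827.
Z = Σ gᵢe^(−Eᵢ/kT) = 5·e^(−0.22895) + 4·e^(−0.84940) + 6·e^(−1.7827) = 3.9768 + 1.7107 + 1.0091 = 6.6966.
⟨E⟩ = Σ EᵢPᵢ = 0.035565 eV.
S/k_B = ln Z + ⟨E⟩/kT = ln(6.6966) + 0.035565/0.057217 = 1.9016 + 0.62158 = 2.52.

2.52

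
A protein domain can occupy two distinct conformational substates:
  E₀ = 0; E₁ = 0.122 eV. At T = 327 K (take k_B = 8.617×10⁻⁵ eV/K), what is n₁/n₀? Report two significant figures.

k_BT = 8.617×10⁻⁵ × 327 K = 0.02818 eV.
n₁/n₀ = exp[−(E₁−E₀)/kT] = exp(−(0.122 eV)/(0.02818 eV)) = exp(-4.329) = 0.013.

0.013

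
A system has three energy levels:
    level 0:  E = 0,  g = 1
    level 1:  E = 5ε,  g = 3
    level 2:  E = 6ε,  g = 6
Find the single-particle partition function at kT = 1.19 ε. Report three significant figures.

Z = 1.08

Eᵢ/kT = 0, 4.2017, 5.0420.
Z = Σ gᵢe^(−Eᵢ/kT) = 1·e^(−0) + 3·e^(−4.2017) + 6·e^(−5.0420) = 1.0000 + 0.044910 + 0.038765 = 1.0837.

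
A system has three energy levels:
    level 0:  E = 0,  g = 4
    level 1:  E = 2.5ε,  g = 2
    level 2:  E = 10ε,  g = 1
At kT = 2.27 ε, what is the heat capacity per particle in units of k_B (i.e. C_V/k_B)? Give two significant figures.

0.19

Eᵢ/kT = 0, 1.101, 4.405.
Z = Σ gᵢe^(−Eᵢ/kT) = 4·e^(−0) + 2·e^(−1.101) + 1·e^(−4.405) = 4.000 + 0.6651 + 0.01222 = 4.677.
⟨E⟩ = 0.3816 ε, ⟨E²⟩ = 1.150 ε².
C_V/k_B = (⟨E²⟩ − ⟨E⟩²)/(kT)² = (1.150 − 0.1456)/5.153 = 0.19.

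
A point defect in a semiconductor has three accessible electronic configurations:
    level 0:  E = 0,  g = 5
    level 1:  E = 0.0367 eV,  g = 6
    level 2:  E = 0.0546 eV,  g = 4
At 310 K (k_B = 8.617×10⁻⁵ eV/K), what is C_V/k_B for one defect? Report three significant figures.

0.515

k_BT = 8.617×10⁻⁵ × 310 K = 0.026713 eV.
Eᵢ/kT = 0, 1.3739, 2.0439.
Z = Σ gᵢe^(−Eᵢ/kT) = 5·e^(−0) + 6·e^(−1.3739) + 4·e^(−2.0439) = 5.0000 + 1.5187 + 0.51809 = 7.0368.
⟨E⟩ = 0.011941 eV, ⟨E²⟩ = 0.00051018 eV².
C_V/k_B = (⟨E²⟩ − ⟨E⟩²)/(kT)² = (0.00051018 − 0.00014259)/0.00071358 = 0.515.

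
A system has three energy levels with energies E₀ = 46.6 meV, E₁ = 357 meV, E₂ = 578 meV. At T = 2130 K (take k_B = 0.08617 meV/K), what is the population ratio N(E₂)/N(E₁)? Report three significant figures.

0.300

k_BT = 0.08617 × 2130 K = 183.54 meV.
n₂/n₁ = exp[−(E₂−E₁)/kT] = exp(−(221 meV)/(183.54 meV)) = exp(-1.2041) = 0.300.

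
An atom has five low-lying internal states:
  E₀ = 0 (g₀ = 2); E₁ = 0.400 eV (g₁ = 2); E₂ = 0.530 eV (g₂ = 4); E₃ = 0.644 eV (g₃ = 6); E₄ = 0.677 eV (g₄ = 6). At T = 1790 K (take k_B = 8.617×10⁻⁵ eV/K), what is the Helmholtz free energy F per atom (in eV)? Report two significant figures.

-0.14 eV

k_BT = 8.617×10⁻⁵ × 1790 K = 0.1542 eV.
Eᵢ/kT = 0, 2.594, 3.437, 4.176, 4.390.
Z = Σ gᵢe^(−Eᵢ/kT) = 2·e^(−0) + 2·e^(−2.594) + 4·e^(−3.437) + 6·e^(−4.176) + 6·e^(−4.390) = 2.000 + 0.1494 + 0.1286 + 0.09216 + 0.07440 = 2.445.
F = −kT ln Z = −0.1542 × ln(2.445) = −0.1542 × 0.8940 = -0.14 eV.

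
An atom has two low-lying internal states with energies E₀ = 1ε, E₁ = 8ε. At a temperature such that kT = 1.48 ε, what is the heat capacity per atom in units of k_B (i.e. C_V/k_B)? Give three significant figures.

Eᵢ/kT = 0.67568, 5.4054.
Z = Σ e^(−Eᵢ/kT) = e^(−0.67568) + e^(−5.4054) = 0.50881 + 0.0044923 = 0.51330.
⟨E⟩ = 1.0613 ε, ⟨E²⟩ = 1.5514 ε².
C_V/k_B = (⟨E²⟩ − ⟨E⟩²)/(kT)² = (1.5514 − 1.1264)/2.1904 = 0.194.

0.194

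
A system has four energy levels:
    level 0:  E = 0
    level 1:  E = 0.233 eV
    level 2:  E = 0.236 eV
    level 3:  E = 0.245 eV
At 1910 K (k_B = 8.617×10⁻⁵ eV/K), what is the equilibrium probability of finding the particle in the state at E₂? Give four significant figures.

0.1397

k_BT = 8.617×10⁻⁵ × 1910 K = 0.164585 eV.
Eᵢ/kT = 0, 1.41568, 1.43391, 1.48859.
Z = Σ e^(−Eᵢ/kT) = e^(−0) + e^(−1.41568) + e^(−1.43391) + e^(−1.48859) = 1.00000 + 0.242760 + 0.238375 + 0.225691 = 1.70683.
P₂ = e^(−E₂/kT) / Z = 0.238375/1.70683 = 0.1397.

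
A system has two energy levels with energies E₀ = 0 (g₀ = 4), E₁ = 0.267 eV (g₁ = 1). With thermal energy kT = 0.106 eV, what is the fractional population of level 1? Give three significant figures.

Eᵢ/kT = 0, 2.5189.
Z = Σ gᵢe^(−Eᵢ/kT) = 4·e^(−0) + 1·e^(−2.5189) = 4.0000 + 0.080548 = 4.0805.
P₁ = g₁ e^(−E₁/kT) / Z = 0.080548/4.0805 = 0.0197.

0.0197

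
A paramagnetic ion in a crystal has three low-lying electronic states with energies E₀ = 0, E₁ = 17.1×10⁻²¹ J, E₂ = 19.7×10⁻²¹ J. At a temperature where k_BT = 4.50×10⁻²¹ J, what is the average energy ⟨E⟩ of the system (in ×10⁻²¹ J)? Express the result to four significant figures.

Eᵢ/kT = 0, 3.80000, 4.37778.
Z = Σ e^(−Eᵢ/kT) = e^(−0) + e^(−3.80000) + e^(−4.37778) = 1.00000 + 0.0223708 + 0.0125532 = 1.03492.
⟨E⟩ = Σ Eᵢ e^(−Eᵢ/kT) / Z = (0·1.00000 + 17.1·0.0223708 + 19.7·0.0125532) / 1.03492 = 0.6086 ×10⁻²¹ J.

0.6086 ×10⁻²¹ J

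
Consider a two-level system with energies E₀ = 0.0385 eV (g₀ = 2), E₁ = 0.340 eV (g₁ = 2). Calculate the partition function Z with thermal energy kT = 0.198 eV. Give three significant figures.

Z = 2.01

Eᵢ/kT = 0.19444, 1.7172.
Z = Σ gᵢe^(−Eᵢ/kT) = 2·e^(−0.19444) + 2·e^(−1.7172) = 1.6466 + 0.35914 = 2.0057.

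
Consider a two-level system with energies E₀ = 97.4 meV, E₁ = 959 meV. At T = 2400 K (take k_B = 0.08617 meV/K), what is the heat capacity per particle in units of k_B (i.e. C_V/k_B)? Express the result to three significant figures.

0.261

k_BT = 0.08617 × 2400 K = 206.81 meV.
Eᵢ/kT = 0.47096, 4.6371.
Z = Σ e^(−Eᵢ/kT) = e^(−0.47096) + e^(−4.6371) = 0.62440 + 0.0096857 = 0.63409.
⟨E⟩ = 110.56 meV, ⟨E²⟩ = 23390 meV².
C_V/k_B = (⟨E²⟩ − ⟨E⟩²)/(kT)² = (23390 − 12224)/42770 = 0.261.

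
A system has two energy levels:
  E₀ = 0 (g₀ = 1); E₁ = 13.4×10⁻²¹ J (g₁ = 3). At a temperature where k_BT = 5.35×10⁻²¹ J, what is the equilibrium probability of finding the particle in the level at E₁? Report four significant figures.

Eᵢ/kT = 0, 2.50467.
Z = Σ gᵢe^(−Eᵢ/kT) = 1·e^(−0) + 3·e^(−2.50467) = 1.00000 + 0.245108 = 1.24511.
P₁ = g₁ e^(−E₁/kT) / Z = 0.245108/1.24511 = 0.1969.

0.1969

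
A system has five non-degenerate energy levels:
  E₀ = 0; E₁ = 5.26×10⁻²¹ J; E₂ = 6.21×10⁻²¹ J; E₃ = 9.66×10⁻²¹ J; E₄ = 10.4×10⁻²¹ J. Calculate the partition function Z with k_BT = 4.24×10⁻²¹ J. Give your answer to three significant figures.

Z = 1.71

Eᵢ/kT = 0, 1.2406, 1.4646, 2.2783, 2.4528.
Z = Σ e^(−Eᵢ/kT) = e^(−0) + e^(−1.2406) + e^(−1.4646) + e^(−2.2783) + e^(−2.4528) = 1.0000 + 0.28921 + 0.23117 + 0.10246 + 0.086052 = 1.7089.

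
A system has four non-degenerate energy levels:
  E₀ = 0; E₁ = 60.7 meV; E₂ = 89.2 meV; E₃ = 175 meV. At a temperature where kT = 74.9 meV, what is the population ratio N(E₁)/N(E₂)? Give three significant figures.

1.46

n₁/n₂ = exp[−(E₁−E₂)/kT] = exp(−(-28.5 meV)/(74.9 meV)) = exp(0.38051) = 1.46.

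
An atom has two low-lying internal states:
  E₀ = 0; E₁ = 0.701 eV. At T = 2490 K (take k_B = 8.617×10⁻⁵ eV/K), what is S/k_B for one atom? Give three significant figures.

0.157

k_BT = 8.617×10⁻⁵ × 2490 K = 0.21456 eV.
Eᵢ/kT = 0, 3.2672.
Z = Σ e^(−Eᵢ/kT) = e^(−0) + e^(−3.2672) = 1.0000 + 0.038113 = 1.0381.
⟨E⟩ = Σ EᵢPᵢ = 0.025737 eV.
S/k_B = ln Z + ⟨E⟩/kT = ln(1.0381) + 0.025737/0.21456 = 0.037392 + 0.11995 = 0.157.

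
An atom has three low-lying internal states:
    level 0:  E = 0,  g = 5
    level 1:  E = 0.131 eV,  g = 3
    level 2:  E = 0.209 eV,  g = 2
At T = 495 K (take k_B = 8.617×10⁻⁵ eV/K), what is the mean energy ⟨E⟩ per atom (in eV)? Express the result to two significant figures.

k_BT = 8.617×10⁻⁵ × 495 K = 0.04265 eV.
Eᵢ/kT = 0, 3.072, 4.900.
Z = Σ gᵢe^(−Eᵢ/kT) = 5·e^(−0) + 3·e^(−3.072) + 2·e^(−4.900) = 5.000 + 0.1390 + 0.01489 = 5.154.
⟨E⟩ = Σ Eᵢ gᵢe^(−Eᵢ/kT) / Z = (0·5.000 + 0.131·0.1390 + 0.209·0.01489) / 5.154 = 0.0041 eV.

0.0041 eV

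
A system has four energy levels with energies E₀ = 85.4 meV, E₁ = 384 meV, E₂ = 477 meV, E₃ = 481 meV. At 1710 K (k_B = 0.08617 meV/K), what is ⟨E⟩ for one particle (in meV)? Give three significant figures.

k_BT = 0.08617 × 1710 K = 147.35 meV.
Eᵢ/kT = 0.57957, 2.6060, 3.2372, 3.2643.
Z = Σ e^(−Eᵢ/kT) = e^(−0.57957) + e^(−2.6060) + e^(−3.2372) + e^(−3.2643) = 0.56014 + 0.073829 + 0.039274 + 0.038224 = 0.71147.
⟨E⟩ = Σ Eᵢ e^(−Eᵢ/kT) / Z = (85.4·0.56014 + 384·0.073829 + 477·0.039274 + 481·0.038224) / 0.71147 = 159 meV.

159 meV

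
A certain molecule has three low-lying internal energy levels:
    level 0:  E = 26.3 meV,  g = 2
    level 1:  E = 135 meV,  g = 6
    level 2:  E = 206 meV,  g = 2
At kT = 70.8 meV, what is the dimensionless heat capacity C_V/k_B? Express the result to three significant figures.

Eᵢ/kT = 0.37147, 1.9068, 2.9096.
Z = Σ gᵢe^(−Eᵢ/kT) = 2·e^(−0.37147) + 6·e^(−1.9068) + 2·e^(−2.9096) = 1.3794 + 0.89133 + 0.10900 = 2.3797.
⟨E⟩ = 75.246 meV, ⟨E²⟩ = 9171.0 meV².
C_V/k_B = (⟨E²⟩ − ⟨E⟩²)/(kT)² = (9171.0 − 5662.0)/5012.6 = 0.700.

0.700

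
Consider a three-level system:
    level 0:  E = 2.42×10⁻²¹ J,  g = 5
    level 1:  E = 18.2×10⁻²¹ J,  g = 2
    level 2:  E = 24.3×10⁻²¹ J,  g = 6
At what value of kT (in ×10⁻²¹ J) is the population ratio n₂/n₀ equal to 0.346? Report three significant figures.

17.6 ×10⁻²¹ J

n₂/n₀ = (g₂/g₀) exp[−(E₂−E₀)/kT] = 0.346.
⇒ (E₂−E₀)/kT = ln((6/5)/0.346) = ln(3.4682) = 1.2436.
kT = 21.88 ×10⁻²¹ J / 1.2436 = 17.6 ×10⁻²¹ J.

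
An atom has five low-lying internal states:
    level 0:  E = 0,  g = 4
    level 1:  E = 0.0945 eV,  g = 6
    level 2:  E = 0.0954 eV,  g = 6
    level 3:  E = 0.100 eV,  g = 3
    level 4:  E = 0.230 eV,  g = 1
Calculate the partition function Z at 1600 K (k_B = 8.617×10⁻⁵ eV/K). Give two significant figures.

Z = 12

k_BT = 8.617×10⁻⁵ × 1600 K = 0.1379 eV.
Eᵢ/kT = 0, 0.6853, 0.6918, 0.7252, 1.668.
Z = Σ gᵢe^(−Eᵢ/kT) = 4·e^(−0) + 6·e^(−0.6853) + 6·e^(−0.6918) + 3·e^(−0.7252) + 1·e^(−1.668) = 4.000 + 3.024 + 3.004 + 1.453 + 0.1886 = 11.67.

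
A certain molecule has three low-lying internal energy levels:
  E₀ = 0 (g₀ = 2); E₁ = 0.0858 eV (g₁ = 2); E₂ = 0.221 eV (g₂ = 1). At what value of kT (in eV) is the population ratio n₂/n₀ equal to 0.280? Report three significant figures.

n₂/n₀ = (g₂/g₀) exp[−(E₂−E₀)/kT] = 0.280.
⇒ (E₂−E₀)/kT = ln((1/2)/0.280) = ln(1.7857) = 0.57981.
kT = 0.221 eV / 0.57981 = 0.381 eV.

0.381 eV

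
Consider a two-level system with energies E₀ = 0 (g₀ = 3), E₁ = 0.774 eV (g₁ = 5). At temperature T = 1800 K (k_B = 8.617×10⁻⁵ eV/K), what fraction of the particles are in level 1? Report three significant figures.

0.0112

k_BT = 8.617×10⁻⁵ × 1800 K = 0.15511 eV.
Eᵢ/kT = 0, 4.9900.
Z = Σ gᵢe^(−Eᵢ/kT) = 3·e^(−0) + 5·e^(−4.9900) = 3.0000 + 0.034028 = 3.0340.
P₁ = g₁ e^(−E₁/kT) / Z = 0.034028/3.0340 = 0.0112.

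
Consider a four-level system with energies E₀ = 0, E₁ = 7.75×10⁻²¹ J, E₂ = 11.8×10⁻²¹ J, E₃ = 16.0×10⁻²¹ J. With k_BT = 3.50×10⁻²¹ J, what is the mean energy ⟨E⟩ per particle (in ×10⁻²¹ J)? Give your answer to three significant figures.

Eᵢ/kT = 0, 2.2143, 3.3714, 4.5714.
Z = Σ e^(−Eᵢ/kT) = e^(−0) + e^(−2.2143) + e^(−3.3714) + e^(−4.5714) = 1.0000 + 0.10923 + 0.034342 + 0.010343 = 1.1539.
⟨E⟩ = Σ Eᵢ e^(−Eᵢ/kT) / Z = (0·1.0000 + 7.75·0.10923 + 11.8·0.034342 + 16.0·0.010343) / 1.1539 = 1.23 ×10⁻²¹ J.

1.23 ×10⁻²¹ J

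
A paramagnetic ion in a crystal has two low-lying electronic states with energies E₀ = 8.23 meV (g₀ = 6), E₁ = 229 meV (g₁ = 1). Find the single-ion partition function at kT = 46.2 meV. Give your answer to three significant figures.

Z = 5.03

Eᵢ/kT = 0.17814, 4.9567.
Z = Σ gᵢe^(−Eᵢ/kT) = 6·e^(−0.17814) + 1·e^(−4.9567) = 5.0210 + 0.0070361 = 5.0280.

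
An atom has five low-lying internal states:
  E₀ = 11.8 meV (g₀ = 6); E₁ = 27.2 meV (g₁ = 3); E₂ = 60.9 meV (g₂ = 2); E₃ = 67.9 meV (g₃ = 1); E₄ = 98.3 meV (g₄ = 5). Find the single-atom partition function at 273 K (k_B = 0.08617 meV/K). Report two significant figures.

k_BT = 0.08617 × 273 K = 23.52 meV.
Eᵢ/kT = 0.5017, 1.156, 2.589, 2.887, 4.179.
Z = Σ gᵢe^(−Eᵢ/kT) = 6·e^(−0.5017) + 3·e^(−1.156) + 2·e^(−2.589) + 1·e^(−2.887) + 5·e^(−4.179) = 3.633 + 0.9442 + 0.1502 + 0.05574 + 0.07657 = 4.860.

Z = 4.9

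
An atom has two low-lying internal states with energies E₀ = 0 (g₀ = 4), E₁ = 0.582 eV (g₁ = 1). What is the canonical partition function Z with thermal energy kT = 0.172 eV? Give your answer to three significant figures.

Z = 4.03

Eᵢ/kT = 0, 3.3837.
Z = Σ gᵢe^(−Eᵢ/kT) = 4·e^(−0) + 1·e^(−3.3837) = 4.0000 + 0.033922 = 4.0339.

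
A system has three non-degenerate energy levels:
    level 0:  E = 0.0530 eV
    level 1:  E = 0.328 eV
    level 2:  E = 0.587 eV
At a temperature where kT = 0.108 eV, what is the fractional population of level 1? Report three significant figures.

0.0722

Eᵢ/kT = 0.49074, 3.0370, 5.4352.
Z = Σ e^(−Eᵢ/kT) = e^(−0.49074) + e^(−3.0370) + e^(−5.4352) = 0.61217 + 0.047979 + 0.0043604 = 0.66451.
P₁ = e^(−E₁/kT) / Z = 0.047979/0.66451 = 0.0722.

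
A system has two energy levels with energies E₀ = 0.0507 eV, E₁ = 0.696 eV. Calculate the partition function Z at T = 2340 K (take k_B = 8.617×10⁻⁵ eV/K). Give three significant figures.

Z = 0.809

k_BT = 8.617×10⁻⁵ × 2340 K = 0.20164 eV.
Eᵢ/kT = 0.25144, 3.4517.
Z = Σ e^(−Eᵢ/kT) = e^(−0.25144) + e^(−3.4517) = 0.77768 + 0.031692 = 0.80937.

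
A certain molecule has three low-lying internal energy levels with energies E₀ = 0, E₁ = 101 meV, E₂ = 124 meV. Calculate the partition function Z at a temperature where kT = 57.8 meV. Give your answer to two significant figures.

Eᵢ/kT = 0, 1.747, 2.145.
Z = Σ e^(−Eᵢ/kT) = e^(−0) + e^(−1.747) + e^(−2.145) = 1.000 + 0.1743 + 0.1171 = 1.291.

Z = 1.3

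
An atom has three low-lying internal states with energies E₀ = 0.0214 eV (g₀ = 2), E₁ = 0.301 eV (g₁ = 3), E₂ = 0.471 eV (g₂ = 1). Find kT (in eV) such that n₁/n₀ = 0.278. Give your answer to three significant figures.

n₁/n₀ = (g₁/g₀) exp[−(E₁−E₀)/kT] = 0.278.
⇒ (E₁−E₀)/kT = ln((3/2)/0.278) = ln(5.3957) = 1.6856.
kT = 0.2796 eV / 1.6856 = 0.166 eV.

0.166 eV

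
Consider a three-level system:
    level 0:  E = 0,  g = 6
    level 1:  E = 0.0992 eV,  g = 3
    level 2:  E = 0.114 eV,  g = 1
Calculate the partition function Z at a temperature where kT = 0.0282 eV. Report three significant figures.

Z = 6.11

Eᵢ/kT = 0, 3.5177, 4.0426.
Z = Σ gᵢe^(−Eᵢ/kT) = 6·e^(−0) + 3·e^(−3.5177) + 1·e^(−4.0426) = 6.0000 + 0.089003 + 0.017552 = 6.1066.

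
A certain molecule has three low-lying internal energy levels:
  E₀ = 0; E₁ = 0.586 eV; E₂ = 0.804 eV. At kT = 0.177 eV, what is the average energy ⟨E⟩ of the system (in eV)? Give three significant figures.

0.0286 eV

Eᵢ/kT = 0, 3.3107, 4.5424.
Z = Σ e^(−Eᵢ/kT) = e^(−0) + e^(−3.3107) + e^(−4.5424) = 1.0000 + 0.036491 + 0.010648 = 1.0471.
⟨E⟩ = Σ Eᵢ e^(−Eᵢ/kT) / Z = (0·1.0000 + 0.586·0.036491 + 0.804·0.010648) / 1.0471 = 0.0286 eV.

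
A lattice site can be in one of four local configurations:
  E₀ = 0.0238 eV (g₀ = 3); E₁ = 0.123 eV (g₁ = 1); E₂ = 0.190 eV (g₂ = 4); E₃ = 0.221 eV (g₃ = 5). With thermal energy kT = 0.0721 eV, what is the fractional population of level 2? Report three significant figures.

0.100

Eᵢ/kT = 0.33010, 1.7060, 2.6352, 3.0652.
Z = Σ gᵢe^(−Eᵢ/kT) = 3·e^(−0.33010) + 1·e^(−1.7060) + 4·e^(−2.6352) + 5·e^(−3.0652) = 2.1566 + 0.18159 + 0.28682 + 0.23322 = 2.8582.
P₂ = g₂ e^(−E₂/kT) / Z = 0.28682/2.8582 = 0.100.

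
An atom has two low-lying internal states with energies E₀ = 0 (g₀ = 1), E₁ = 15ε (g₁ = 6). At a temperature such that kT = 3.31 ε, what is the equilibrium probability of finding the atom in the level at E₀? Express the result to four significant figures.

Eᵢ/kT = 0, 4.53172.
Z = Σ gᵢe^(−Eᵢ/kT) = 1·e^(−0) + 6·e^(−4.53172) = 1.00000 + 0.0645729 = 1.06457.
P₀ = g₀ e^(−E₀/kT) / Z = 1.00000/1.06457 = 0.9393.

0.9393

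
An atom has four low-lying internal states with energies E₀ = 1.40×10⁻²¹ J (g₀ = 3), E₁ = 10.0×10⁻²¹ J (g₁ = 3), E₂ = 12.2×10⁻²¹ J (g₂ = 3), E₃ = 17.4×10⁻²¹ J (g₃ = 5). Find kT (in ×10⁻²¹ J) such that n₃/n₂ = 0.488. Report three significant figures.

4.23 ×10⁻²¹ J

n₃/n₂ = (g₃/g₂) exp[−(E₃−E₂)/kT] = 0.488.
⇒ (E₃−E₂)/kT = ln((5/3)/0.488) = ln(3.4153) = 1.2283.
kT = 5.2 ×10⁻²¹ J / 1.2283 = 4.23 ×10⁻²¹ J.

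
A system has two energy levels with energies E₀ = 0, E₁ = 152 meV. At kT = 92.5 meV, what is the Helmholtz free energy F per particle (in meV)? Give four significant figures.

-16.35 meV

Eᵢ/kT = 0, 1.64324.
Z = Σ e^(−Eᵢ/kT) = e^(−0) + e^(−1.64324) = 1.00000 + 0.193353 = 1.19335.
F = −kT ln Z = −92.5 × ln(1.19335) = −92.5 × 0.176764 = -16.35 meV.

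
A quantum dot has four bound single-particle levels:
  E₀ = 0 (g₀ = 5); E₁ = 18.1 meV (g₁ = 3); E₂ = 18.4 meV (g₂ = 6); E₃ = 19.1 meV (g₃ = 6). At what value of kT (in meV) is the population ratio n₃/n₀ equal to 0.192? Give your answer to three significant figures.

n₃/n₀ = (g₃/g₀) exp[−(E₃−E₀)/kT] = 0.192.
⇒ (E₃−E₀)/kT = ln((6/5)/0.192) = ln(6.2500) = 1.8326.
kT = 19.1 meV / 1.8326 = 10.4 meV.

10.4 meV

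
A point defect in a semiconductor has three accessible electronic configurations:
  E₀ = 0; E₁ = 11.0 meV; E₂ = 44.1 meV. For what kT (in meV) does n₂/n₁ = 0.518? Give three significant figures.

n₂/n₁ = exp[−(E₂−E₁)/kT] = 0.518.
⇒ (E₂−E₁)/kT = ln(1/0.518) = ln(1.9305) = 0.65778.
kT = 33.1 meV / 0.65778 = 50.3 meV.

50.3 meV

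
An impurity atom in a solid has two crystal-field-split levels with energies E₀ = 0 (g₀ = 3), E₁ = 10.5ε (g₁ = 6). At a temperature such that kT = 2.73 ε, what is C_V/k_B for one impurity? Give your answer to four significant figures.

0.5813

Eᵢ/kT = 0, 3.84615.
Z = Σ gᵢe^(−Eᵢ/kT) = 3·e^(−0) + 6·e^(−3.84615) = 3.00000 + 0.128171 = 3.12817.
⟨E⟩ = 0.430218 ε, ⟨E²⟩ = 4.51729 ε².
C_V/k_B = (⟨E²⟩ − ⟨E⟩²)/(kT)² = (4.51729 − 0.185088)/7.45290 = 0.5813.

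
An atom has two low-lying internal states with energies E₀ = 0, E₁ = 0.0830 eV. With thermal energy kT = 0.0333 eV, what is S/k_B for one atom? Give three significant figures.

Eᵢ/kT = 0, 2.4925.
Z = Σ e^(−Eᵢ/kT) = e^(−0) + e^(−2.4925) = 1.0000 + 0.082703 = 1.0827.
⟨E⟩ = Σ EᵢPᵢ = 0.0063400 eV.
S/k_B = ln Z + ⟨E⟩/kT = ln(1.0827) + 0.0063400/0.0333 = 0.079458 + 0.19039 = 0.270.

0.270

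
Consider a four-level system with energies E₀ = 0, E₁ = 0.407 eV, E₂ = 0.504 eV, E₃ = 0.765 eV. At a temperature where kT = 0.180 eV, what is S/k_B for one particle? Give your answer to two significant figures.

Eᵢ/kT = 0, 2.261, 2.800, 4.250.
Z = Σ e^(−Eᵢ/kT) = e^(−0) + e^(−2.261) + e^(−2.800) + e^(−4.250) = 1.000 + 0.1042 + 0.06081 + 0.01426 = 1.179.
⟨E⟩ = Σ EᵢPᵢ = 0.07122 eV.
S/k_B = ln Z + ⟨E⟩/kT = ln(1.179) + 0.07122/0.180 = 0.1647 + 0.3957 = 0.56.

0.56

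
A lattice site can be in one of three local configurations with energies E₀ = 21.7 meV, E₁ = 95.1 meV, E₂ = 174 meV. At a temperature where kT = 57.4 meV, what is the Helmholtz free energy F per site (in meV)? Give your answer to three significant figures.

Eᵢ/kT = 0.37805, 1.6568, 3.0314.
Z = Σ e^(−Eᵢ/kT) = e^(−0.37805) + e^(−1.6568) + e^(−3.0314) = 0.68520 + 0.19075 + 0.048248 = 0.92420.
F = −kT ln Z = −57.4 × ln(0.92420) = −57.4 × -0.078827 = 4.52 meV.

4.52 meV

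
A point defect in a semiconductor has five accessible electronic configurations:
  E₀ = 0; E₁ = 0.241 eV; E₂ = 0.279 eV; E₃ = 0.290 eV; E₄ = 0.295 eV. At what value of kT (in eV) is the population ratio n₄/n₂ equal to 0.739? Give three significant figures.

n₄/n₂ = exp[−(E₄−E₂)/kT] = 0.739.
⇒ (E₄−E₂)/kT = ln(1/0.739) = ln(1.3532) = 0.30247.
kT = 0.016 eV / 0.30247 = 0.0529 eV.

0.0529 eV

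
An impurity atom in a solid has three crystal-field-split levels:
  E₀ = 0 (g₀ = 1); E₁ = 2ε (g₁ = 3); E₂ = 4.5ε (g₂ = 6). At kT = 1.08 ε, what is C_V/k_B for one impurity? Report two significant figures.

1.4

Eᵢ/kT = 0, 1.852, 4.167.
Z = Σ gᵢe^(−Eᵢ/kT) = 1·e^(−0) + 3·e^(−1.852) + 6·e^(−4.167) = 1.000 + 0.4708 + 0.09299 = 1.564.
⟨E⟩ = 0.8696 ε, ⟨E²⟩ = 2.408 ε².
C_V/k_B = (⟨E²⟩ − ⟨E⟩²)/(kT)² = (2.408 − 0.7562)/1.166 = 1.4.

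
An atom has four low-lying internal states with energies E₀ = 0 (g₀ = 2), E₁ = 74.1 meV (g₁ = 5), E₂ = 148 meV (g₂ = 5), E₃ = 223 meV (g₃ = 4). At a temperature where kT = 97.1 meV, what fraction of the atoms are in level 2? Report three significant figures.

0.187

Eᵢ/kT = 0, 0.76313, 1.5242, 2.2966.
Z = Σ gᵢe^(−Eᵢ/kT) = 2·e^(−0) + 5·e^(−0.76313) + 5·e^(−1.5242) + 4·e^(−2.2966) = 2.0000 + 2.3310 + 1.0890 + 0.40240 = 5.8224.
P₂ = g₂ e^(−E₂/kT) / Z = 1.0890/5.8224 = 0.187.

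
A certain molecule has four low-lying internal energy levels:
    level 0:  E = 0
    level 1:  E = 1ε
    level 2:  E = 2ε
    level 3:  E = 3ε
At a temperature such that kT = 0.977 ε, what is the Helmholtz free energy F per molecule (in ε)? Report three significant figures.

Eᵢ/kT = 0, 1.0235, 2.0471, 3.0706.
Z = Σ e^(−Eᵢ/kT) = e^(−0) + e^(−1.0235) + e^(−2.0471) + e^(−3.0706) = 1.0000 + 0.35934 + 0.12911 + 0.046393 = 1.5348.
F = −kT ln Z = −0.977 × ln(1.5348) = −0.977 × 0.42840 = -0.419 ε.

-0.419 ε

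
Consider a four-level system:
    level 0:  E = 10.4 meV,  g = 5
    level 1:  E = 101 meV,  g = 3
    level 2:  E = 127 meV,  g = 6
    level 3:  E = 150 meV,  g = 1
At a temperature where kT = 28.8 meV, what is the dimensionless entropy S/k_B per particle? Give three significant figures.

1.82

Eᵢ/kT = 0.36111, 3.5069, 4.4097, 5.2083.
Z = Σ gᵢe^(−Eᵢ/kT) = 5·e^(−0.36111) + 3·e^(−3.5069) + 6·e^(−4.4097) + 1·e^(−5.2083) = 3.4845 + 0.089969 + 0.072953 + 0.0054710 = 3.6529.
⟨E⟩ = Σ EᵢPᵢ = 15.169 meV.
S/k_B = ln Z + ⟨E⟩/kT = ln(3.6529) + 15.169/28.8 = 1.2955 + 0.52670 = 1.82.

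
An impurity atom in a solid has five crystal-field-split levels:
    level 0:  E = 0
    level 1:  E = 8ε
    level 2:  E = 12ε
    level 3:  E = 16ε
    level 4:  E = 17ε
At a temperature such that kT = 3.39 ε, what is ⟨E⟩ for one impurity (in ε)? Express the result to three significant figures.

Eᵢ/kT = 0, 2.3599, 3.5398, 4.7198, 5.0147.
Z = Σ e^(−Eᵢ/kT) = e^(−0) + e^(−2.3599) + e^(−3.5398) + e^(−4.7198) + e^(−5.0147) = 1.0000 + 0.094430 + 0.029019 + 0.0089170 + 0.0066396 = 1.1390.
⟨E⟩ = Σ Eᵢ e^(−Eᵢ/kT) / Z = (0·1.0000 + 8·0.094430 + 12·0.029019 + 16·0.0089170 + 17·0.0066396) / 1.1390 = 1.19 ε.

1.19 ε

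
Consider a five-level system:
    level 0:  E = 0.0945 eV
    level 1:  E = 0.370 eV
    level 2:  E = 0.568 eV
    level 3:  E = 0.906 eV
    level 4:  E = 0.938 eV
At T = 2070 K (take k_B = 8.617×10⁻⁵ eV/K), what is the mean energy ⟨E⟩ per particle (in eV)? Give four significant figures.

0.1775 eV

k_BT = 8.617×10⁻⁵ × 2070 K = 0.178372 eV.
Eᵢ/kT = 0.529792, 2.07432, 3.18436, 5.07927, 5.25867.
Z = Σ e^(−Eᵢ/kT) = e^(−0.529792) + e^(−2.07432) + e^(−3.18436) + e^(−5.07927) + e^(−5.25867) = 0.588727 + 0.125642 + 0.0414047 + 0.00622445 + 0.00520222 = 0.767200.
⟨E⟩ = Σ Eᵢ e^(−Eᵢ/kT) / Z = (0.0945·0.588727 + 0.370·0.125642 + 0.568·0.0414047 + 0.906·0.00622445 + 0.938·0.00520222) / 0.767200 = 0.1775 eV.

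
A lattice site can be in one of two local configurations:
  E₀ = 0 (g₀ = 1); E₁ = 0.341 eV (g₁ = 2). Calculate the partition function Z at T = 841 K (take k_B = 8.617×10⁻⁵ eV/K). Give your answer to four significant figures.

Z = 1.018

k_BT = 8.617×10⁻⁵ × 841 K = 0.0724690 eV.
Eᵢ/kT = 0, 4.70546.
Z = Σ gᵢe^(−Eᵢ/kT) = 1·e^(−0) + 2·e^(−4.70546) = 1.00000 + 0.0180915 = 1.01809.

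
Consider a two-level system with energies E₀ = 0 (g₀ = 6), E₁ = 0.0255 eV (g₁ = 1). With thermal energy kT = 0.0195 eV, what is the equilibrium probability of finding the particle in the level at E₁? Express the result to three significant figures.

Eᵢ/kT = 0, 1.3077.
Z = Σ gᵢe^(−Eᵢ/kT) = 6·e^(−0) + 1·e^(−1.3077) = 6.0000 + 0.27044 = 6.2704.
P₁ = g₁ e^(−E₁/kT) / Z = 0.27044/6.2704 = 0.0431.

0.0431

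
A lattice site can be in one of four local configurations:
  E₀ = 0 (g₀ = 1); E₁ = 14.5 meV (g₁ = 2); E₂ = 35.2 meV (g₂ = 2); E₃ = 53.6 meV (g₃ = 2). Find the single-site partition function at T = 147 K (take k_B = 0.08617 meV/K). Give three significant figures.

k_BT = 0.08617 × 147 K = 12.667 meV.
Eᵢ/kT = 0, 1.1447, 2.7789, 4.2315.
Z = Σ gᵢe^(−Eᵢ/kT) = 1·e^(−0) + 2·e^(−1.1447) + 2·e^(−2.7789) + 2·e^(−4.2315) = 1.0000 + 0.63664 + 0.12421 + 0.029061 = 1.7899.

Z = 1.79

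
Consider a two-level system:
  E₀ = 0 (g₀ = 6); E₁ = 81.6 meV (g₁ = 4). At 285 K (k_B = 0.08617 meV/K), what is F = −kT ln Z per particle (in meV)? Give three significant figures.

-44.6 meV

k_BT = 0.08617 × 285 K = 24.558 meV.
Eᵢ/kT = 0, 3.3227.
Z = Σ gᵢe^(−Eᵢ/kT) = 6·e^(−0) + 4·e^(−3.3227) = 6.0000 + 0.14422 = 6.1442.
F = −kT ln Z = −24.558 × ln(6.1442) = −24.558 × 1.8155 = -44.6 meV.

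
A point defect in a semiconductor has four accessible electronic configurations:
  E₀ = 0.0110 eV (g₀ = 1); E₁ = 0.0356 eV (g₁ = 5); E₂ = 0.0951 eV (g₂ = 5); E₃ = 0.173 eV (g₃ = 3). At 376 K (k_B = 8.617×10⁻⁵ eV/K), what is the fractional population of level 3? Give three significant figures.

k_BT = 8.617×10⁻⁵ × 376 K = 0.032400 eV.
Eᵢ/kT = 0.33951, 1.0988, 2.9352, 5.3395.
Z = Σ gᵢe^(−Eᵢ/kT) = 1·e^(−0.33951) + 5·e^(−1.0988) + 5·e^(−2.9352) + 3·e^(−5.3395) = 0.71212 + 1.6664 + 0.26560 + 0.014395 = 2.6585.
P₃ = g₃ e^(−E₃/kT) / Z = 0.014395/2.6585 = 0.00541.

0.00541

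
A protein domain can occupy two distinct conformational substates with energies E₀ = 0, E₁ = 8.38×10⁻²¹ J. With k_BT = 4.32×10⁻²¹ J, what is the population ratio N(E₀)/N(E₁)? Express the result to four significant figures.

n₀/n₁ = exp[−(E₀−E₁)/kT] = exp(−(-8.38 ×10⁻²¹ J)/(4.32 ×10⁻²¹ J)) = exp(1.93981) = 6.957.

6.957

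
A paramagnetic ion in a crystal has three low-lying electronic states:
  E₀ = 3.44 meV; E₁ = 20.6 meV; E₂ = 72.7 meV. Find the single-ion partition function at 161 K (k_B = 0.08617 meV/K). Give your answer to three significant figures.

k_BT = 0.08617 × 161 K = 13.873 meV.
Eᵢ/kT = 0.24796, 1.4849, 5.2404.
Z = Σ e^(−Eᵢ/kT) = e^(−0.24796) + e^(−1.4849) + e^(−5.2404) = 0.78039 + 0.22652 + 0.0052981 = 1.0122.

Z = 1.01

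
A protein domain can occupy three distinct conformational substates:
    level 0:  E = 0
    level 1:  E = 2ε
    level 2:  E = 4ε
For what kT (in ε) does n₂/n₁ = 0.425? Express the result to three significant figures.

n₂/n₁ = exp[−(E₂−E₁)/kT] = 0.425.
⇒ (E₂−E₁)/kT = ln(1/0.425) = ln(2.3529) = 0.85565.
kT = 2ε / 0.85565 = 2.34 ε.

2.34 ε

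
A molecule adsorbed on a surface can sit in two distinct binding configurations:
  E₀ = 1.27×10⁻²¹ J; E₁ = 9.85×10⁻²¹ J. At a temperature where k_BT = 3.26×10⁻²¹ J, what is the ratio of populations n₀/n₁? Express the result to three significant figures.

13.9

n₀/n₁ = exp[−(E₀−E₁)/kT] = exp(−(-8.58 ×10⁻²¹ J)/(3.26 ×10⁻²¹ J)) = exp(2.6319) = 13.9.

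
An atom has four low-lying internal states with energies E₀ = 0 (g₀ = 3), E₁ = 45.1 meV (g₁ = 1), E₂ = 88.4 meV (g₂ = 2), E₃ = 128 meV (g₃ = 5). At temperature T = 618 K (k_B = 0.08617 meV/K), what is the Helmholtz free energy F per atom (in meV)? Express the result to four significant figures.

-77.19 meV

k_BT = 0.08617 × 618 K = 53.2531 meV.
Eᵢ/kT = 0, 0.846899, 1.66000, 2.40362.
Z = Σ gᵢe^(−Eᵢ/kT) = 3·e^(−0) + 1·e^(−0.846899) + 2·e^(−1.66000) + 5·e^(−2.40362) = 3.00000 + 0.428742 + 0.380278 + 0.451951 = 4.26097.
F = −kT ln Z = −53.2531 × ln(4.26097) = −53.2531 × 1.44950 = -77.19 meV.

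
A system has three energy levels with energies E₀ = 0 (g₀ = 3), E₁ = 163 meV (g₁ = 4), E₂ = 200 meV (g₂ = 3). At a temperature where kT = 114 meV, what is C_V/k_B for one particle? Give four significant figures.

Eᵢ/kT = 0, 1.42982, 1.75439.
Z = Σ gᵢe^(−Eᵢ/kT) = 3·e^(−0) + 4·e^(−1.42982) + 3·e^(−1.75439) = 3.00000 + 0.957408 + 0.519038 = 4.47645.
⟨E⟩ = 58.0516 meV, ⟨E²⟩ = 10320.4 meV².
C_V/k_B = (⟨E²⟩ − ⟨E⟩²)/(kT)² = (10320.4 − 3369.99)/12996.0 = 0.5348.

0.5348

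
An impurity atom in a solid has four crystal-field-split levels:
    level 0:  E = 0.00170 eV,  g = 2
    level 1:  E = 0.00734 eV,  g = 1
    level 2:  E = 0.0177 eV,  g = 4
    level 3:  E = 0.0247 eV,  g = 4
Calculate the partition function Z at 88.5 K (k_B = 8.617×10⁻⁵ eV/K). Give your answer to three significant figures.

Z = 2.53

k_BT = 8.617×10⁻⁵ × 88.5 K = 0.0076260 eV.
Eᵢ/kT = 0.22292, 0.96250, 2.3210, 3.2389.
Z = Σ gᵢe^(−Eᵢ/kT) = 2·e^(−0.22292) + 1·e^(−0.96250) + 4·e^(−2.3210) + 4·e^(−3.2389) = 1.6004 + 0.38194 + 0.39270 + 0.15683 = 2.5319.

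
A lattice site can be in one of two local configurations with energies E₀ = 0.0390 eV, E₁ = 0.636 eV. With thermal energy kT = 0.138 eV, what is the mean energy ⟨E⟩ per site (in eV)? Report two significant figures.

Eᵢ/kT = 0.2826, 4.609.
Z = Σ e^(−Eᵢ/kT) = e^(−0.2826) + e^(−4.609) = 0.7538 + 0.009962 = 0.7638.
⟨E⟩ = Σ Eᵢ e^(−Eᵢ/kT) / Z = (0.0390·0.7538 + 0.636·0.009962) / 0.7638 = 0.047 eV.

0.047 eV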